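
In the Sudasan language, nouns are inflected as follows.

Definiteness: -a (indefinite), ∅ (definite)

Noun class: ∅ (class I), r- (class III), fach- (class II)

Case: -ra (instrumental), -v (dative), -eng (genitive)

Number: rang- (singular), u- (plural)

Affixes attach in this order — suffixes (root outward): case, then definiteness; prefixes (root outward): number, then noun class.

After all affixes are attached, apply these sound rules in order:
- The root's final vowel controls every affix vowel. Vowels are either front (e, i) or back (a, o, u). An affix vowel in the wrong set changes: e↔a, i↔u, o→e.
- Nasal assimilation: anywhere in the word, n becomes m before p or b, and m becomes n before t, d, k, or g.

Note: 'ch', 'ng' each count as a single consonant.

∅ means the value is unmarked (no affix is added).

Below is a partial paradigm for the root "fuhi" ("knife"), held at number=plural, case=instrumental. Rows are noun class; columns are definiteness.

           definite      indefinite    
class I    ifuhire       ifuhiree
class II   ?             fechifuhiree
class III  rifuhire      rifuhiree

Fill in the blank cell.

fechifuhire

Attach number plural u- → ufuhi.
Attach noun class class II fach- → fachufuhi.
Attach case instrumental -ra → fachufuhira.
definiteness = definite: zero marking, form stays fachufuhira.
Apply vowel harmony: fachufuhira → fechifuhire.
Nasal assimilation: no change.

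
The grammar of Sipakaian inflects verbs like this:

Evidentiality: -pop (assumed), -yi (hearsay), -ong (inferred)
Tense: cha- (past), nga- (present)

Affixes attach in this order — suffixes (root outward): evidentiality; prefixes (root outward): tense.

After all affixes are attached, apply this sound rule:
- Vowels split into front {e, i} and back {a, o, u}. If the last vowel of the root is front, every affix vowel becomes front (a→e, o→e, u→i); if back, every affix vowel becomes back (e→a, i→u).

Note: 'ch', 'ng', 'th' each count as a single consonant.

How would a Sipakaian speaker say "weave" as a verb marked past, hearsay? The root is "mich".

chemichyi

Attach tense past cha- → chamich.
Attach evidentiality hearsay -yi → chamichyi.
Apply vowel harmony: chamichyi → chemichyi.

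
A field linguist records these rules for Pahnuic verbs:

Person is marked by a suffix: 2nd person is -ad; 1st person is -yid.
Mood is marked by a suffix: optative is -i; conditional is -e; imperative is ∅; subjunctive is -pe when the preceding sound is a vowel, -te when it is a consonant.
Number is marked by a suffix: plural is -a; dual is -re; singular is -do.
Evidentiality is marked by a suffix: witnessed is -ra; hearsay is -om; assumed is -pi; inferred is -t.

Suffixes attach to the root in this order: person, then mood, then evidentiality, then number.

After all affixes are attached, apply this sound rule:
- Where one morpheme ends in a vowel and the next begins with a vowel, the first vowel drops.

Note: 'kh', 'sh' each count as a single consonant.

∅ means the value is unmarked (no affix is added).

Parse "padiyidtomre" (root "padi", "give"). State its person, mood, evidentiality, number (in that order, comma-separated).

Segment: padi-yid-te-om-re.
person: -yid → 1st person.
mood: -pe/te → subjunctive.
evidentiality: -om → hearsay.
number: -re → dual.

1st person, subjunctive, hearsay, dual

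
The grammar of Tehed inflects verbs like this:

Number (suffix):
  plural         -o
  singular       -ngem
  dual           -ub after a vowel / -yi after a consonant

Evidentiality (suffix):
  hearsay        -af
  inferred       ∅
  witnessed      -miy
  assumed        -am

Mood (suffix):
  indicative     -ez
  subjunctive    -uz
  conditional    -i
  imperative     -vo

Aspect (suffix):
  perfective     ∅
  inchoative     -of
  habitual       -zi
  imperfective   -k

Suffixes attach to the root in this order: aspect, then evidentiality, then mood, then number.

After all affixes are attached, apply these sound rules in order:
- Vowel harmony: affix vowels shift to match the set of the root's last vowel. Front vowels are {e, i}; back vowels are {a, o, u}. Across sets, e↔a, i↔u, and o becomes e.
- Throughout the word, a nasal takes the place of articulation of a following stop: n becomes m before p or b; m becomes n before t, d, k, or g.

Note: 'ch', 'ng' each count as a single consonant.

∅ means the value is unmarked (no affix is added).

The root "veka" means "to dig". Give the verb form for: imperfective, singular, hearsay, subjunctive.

Attach aspect imperfective -k → vekak.
Attach evidentiality hearsay -af → vekakaf.
Attach mood subjunctive -uz → vekakafuz.
Attach number singular -ngem → vekakafuzngem.
Apply vowel harmony: vekakafuzngem → vekakafuzngam.
Nasal assimilation: no change.

vekakafuzngam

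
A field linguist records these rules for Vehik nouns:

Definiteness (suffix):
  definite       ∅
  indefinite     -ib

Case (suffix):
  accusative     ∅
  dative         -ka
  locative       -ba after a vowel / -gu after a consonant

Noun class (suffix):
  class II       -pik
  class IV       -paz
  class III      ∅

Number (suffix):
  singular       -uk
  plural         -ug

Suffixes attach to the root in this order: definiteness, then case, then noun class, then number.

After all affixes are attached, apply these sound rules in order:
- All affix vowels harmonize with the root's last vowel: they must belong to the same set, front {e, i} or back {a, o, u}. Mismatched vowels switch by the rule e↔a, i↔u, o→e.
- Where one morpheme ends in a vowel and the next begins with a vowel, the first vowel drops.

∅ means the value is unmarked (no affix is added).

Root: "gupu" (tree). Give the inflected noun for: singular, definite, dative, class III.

gupukuk

definiteness = definite: zero marking, form stays gupu.
Attach case dative -ka → gupuka.
noun class = class III: zero marking, form stays gupuka.
Attach number singular -uk → gupukauk.
Vowel harmony: no change.
Apply vowel deletion: gupukauk → gupukuk.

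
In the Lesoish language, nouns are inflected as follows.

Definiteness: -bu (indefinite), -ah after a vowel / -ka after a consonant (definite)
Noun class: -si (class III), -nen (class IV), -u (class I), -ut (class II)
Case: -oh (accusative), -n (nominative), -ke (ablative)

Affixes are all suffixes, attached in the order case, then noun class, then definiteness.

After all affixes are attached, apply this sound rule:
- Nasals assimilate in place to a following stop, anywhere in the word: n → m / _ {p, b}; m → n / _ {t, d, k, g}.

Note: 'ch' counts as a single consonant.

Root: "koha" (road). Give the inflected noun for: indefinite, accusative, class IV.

Attach case accusative -oh → kohaoh.
Attach noun class class IV -nen → kohaohnen.
Attach definiteness indefinite -bu → kohaohnenbu.
Apply nasal assimilation: kohaohnenbu → kohaohnembu.

kohaohnembu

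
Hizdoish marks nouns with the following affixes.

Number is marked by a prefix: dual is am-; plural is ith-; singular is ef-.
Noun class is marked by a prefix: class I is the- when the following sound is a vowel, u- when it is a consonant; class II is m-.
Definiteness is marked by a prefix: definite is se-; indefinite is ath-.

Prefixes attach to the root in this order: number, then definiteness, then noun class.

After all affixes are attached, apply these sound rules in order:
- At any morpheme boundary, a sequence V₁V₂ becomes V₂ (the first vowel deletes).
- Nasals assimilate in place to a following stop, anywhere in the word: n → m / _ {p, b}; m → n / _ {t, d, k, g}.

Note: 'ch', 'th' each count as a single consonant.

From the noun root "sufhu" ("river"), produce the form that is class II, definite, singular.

msefsufhu

Attach number singular ef- → efsufhu.
Attach definiteness definite se- → seefsufhu.
Attach noun class class II m- → mseefsufhu.
Apply vowel deletion: mseefsufhu → msefsufhu.
Nasal assimilation: no change.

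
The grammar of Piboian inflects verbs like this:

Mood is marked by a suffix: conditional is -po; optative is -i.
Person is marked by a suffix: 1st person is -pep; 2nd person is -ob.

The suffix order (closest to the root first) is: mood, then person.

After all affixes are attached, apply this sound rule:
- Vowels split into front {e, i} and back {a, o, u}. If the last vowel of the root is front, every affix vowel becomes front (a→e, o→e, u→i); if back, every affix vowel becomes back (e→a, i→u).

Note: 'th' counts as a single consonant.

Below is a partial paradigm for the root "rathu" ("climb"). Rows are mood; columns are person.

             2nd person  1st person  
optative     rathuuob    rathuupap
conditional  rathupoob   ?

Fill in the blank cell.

rathupopap

Attach mood conditional -po → rathupo.
Attach person 1st person -pep → rathupopep.
Apply vowel harmony: rathupopep → rathupopap.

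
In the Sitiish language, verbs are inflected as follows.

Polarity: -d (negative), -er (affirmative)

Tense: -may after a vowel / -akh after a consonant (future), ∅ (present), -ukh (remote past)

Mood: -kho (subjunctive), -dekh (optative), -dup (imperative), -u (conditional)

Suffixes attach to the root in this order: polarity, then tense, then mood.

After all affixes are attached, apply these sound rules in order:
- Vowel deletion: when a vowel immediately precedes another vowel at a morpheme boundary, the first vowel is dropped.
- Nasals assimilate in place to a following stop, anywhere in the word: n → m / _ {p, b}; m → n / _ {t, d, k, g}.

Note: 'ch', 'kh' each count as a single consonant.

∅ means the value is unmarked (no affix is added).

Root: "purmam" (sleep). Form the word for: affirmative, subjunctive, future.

Attach polarity affirmative -er → purmamer.
Attach tense future -akh (after consonant 'r') → purmamerakh.
Attach mood subjunctive -kho → purmamerakhkho.
Vowel deletion: no change.
Nasal assimilation: no change.

purmamerakhkho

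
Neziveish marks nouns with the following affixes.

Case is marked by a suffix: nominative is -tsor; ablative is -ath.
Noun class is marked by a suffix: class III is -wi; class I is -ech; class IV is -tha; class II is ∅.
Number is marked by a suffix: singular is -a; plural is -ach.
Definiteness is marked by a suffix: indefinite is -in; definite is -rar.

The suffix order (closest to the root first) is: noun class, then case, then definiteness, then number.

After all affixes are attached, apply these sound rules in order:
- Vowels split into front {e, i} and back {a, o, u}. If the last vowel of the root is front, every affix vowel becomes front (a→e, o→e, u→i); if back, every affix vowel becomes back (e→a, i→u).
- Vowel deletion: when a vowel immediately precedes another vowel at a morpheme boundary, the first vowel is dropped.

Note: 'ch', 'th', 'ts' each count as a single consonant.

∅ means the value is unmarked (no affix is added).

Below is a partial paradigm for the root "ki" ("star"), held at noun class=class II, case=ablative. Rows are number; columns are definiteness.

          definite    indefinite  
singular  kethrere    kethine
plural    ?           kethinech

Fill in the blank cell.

kethrerech

noun class = class II: zero marking, form stays ki.
Attach case ablative -ath → kiath.
Attach definiteness definite -rar → kiathrar.
Attach number plural -ach → kiathrarach.
Apply vowel harmony: kiathrarach → kiethrerech.
Apply vowel deletion: kiethrerech → kethrerech.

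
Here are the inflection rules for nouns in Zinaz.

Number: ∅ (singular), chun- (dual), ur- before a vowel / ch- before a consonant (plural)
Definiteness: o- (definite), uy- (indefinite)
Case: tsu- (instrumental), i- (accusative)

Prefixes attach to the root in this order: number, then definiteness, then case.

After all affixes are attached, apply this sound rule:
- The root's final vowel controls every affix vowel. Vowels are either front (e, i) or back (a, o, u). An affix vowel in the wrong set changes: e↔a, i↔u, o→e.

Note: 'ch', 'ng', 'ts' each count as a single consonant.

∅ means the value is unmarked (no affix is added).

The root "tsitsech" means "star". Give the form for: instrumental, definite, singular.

number = singular: zero marking, form stays tsitsech.
Attach definiteness definite o- → otsitsech.
Attach case instrumental tsu- → tsuotsitsech.
Apply vowel harmony: tsuotsitsech → tsietsitsech.

tsietsitsech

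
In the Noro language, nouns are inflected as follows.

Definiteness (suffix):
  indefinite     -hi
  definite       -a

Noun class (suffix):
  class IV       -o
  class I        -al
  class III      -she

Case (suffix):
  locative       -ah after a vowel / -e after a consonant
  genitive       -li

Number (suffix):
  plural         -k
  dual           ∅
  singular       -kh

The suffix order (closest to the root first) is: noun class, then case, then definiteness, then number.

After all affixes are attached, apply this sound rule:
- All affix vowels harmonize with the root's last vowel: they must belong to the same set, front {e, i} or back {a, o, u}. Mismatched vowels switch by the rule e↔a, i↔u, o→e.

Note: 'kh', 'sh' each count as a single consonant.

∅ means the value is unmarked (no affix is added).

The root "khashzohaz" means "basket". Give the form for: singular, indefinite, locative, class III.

khashzohazshaahhukh

Attach noun class class III -she → khashzohazshe.
Attach case locative -ah (after vowel 'e') → khashzohazsheah.
Attach definiteness indefinite -hi → khashzohazsheahhi.
Attach number singular -kh → khashzohazsheahhikh.
Apply vowel harmony: khashzohazsheahhikh → khashzohazshaahhukh.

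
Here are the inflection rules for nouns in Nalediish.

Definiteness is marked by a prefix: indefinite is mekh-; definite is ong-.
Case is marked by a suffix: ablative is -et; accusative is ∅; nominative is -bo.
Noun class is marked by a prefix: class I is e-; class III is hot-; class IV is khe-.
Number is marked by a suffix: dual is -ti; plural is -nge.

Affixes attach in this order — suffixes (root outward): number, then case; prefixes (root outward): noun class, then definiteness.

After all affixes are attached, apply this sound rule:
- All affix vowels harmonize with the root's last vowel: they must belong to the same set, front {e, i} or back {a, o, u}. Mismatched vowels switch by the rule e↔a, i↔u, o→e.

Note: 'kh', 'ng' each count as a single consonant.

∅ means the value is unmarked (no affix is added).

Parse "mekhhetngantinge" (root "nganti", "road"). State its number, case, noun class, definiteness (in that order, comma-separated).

plural, accusative, class III, indefinite

Segment: mekh-hot-nganti-nge.
number: -nge → plural.
case: ∅ → accusative.
noun class: hot- → class III.
definiteness: mekh- → indefinite.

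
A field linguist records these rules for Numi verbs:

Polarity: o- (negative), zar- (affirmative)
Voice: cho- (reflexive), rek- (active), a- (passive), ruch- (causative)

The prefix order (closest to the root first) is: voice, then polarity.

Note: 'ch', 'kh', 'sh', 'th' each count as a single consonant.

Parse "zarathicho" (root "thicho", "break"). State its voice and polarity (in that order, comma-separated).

Segment: zar-a-thicho.
voice: a- → passive.
polarity: zar- → affirmative.

passive, affirmative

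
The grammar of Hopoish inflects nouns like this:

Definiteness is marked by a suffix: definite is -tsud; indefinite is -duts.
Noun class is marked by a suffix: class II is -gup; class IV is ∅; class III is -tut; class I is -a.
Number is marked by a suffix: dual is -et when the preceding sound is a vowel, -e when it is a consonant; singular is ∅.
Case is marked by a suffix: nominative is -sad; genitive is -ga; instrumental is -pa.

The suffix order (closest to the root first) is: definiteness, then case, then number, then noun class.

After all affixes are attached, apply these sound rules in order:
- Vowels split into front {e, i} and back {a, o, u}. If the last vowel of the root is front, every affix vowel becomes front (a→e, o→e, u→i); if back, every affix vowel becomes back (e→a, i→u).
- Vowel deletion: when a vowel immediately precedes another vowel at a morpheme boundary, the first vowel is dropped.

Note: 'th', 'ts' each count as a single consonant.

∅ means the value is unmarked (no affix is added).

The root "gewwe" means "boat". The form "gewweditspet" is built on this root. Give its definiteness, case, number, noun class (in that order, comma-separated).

Segment: gewwe-duts-pa-et.
definiteness: -duts → indefinite.
case: -pa → instrumental.
number: -et/e → dual.
noun class: ∅ → class IV.

indefinite, instrumental, dual, class IV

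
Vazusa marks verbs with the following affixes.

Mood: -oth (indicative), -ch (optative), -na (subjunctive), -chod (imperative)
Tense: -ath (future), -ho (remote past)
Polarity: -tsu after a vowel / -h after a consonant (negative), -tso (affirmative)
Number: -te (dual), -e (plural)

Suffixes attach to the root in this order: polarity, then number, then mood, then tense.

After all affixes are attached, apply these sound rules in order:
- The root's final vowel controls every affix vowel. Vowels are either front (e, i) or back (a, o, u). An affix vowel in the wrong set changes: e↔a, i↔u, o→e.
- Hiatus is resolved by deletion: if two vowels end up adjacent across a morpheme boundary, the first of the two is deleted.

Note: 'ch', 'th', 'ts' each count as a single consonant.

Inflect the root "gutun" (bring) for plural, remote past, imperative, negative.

gutunhachodho

Attach polarity negative -h (after consonant 'n') → gutunh.
Attach number plural -e → gutunhe.
Attach mood imperative -chod → gutunhechod.
Attach tense remote past -ho → gutunhechodho.
Apply vowel harmony: gutunhechodho → gutunhachodho.
Vowel deletion: no change.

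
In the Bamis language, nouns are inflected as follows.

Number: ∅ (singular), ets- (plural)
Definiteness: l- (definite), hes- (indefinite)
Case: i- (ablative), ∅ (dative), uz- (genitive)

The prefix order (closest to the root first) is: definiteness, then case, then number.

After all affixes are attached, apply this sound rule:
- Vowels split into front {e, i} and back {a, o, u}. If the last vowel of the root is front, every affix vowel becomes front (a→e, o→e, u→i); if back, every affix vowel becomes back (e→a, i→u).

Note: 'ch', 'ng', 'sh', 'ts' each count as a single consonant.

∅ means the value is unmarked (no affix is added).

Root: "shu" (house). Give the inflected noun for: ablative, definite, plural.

Attach definiteness definite l- → lshu.
Attach case ablative i- → ilshu.
Attach number plural ets- → etsilshu.
Apply vowel harmony: etsilshu → atsulshu.

atsulshu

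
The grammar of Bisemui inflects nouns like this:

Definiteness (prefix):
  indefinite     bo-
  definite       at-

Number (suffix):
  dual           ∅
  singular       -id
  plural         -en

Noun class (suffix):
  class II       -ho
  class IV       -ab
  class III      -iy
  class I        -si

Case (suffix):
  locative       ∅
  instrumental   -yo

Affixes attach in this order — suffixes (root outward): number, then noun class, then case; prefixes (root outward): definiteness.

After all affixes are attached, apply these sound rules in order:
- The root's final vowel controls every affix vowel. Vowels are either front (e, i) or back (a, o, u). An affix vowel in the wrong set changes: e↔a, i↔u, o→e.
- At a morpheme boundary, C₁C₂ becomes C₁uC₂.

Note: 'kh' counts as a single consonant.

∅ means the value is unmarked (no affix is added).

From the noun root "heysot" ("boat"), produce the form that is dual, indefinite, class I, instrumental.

number = dual: zero marking, form stays heysot.
Attach noun class class I -si → heysotsi.
Attach case instrumental -yo → heysotsiyo.
Attach definiteness indefinite bo- → boheysotsiyo.
Apply vowel harmony: boheysotsiyo → boheysotsuyo.
Apply epenthesis: boheysotsuyo → boheysotusuyo.

boheysotusuyo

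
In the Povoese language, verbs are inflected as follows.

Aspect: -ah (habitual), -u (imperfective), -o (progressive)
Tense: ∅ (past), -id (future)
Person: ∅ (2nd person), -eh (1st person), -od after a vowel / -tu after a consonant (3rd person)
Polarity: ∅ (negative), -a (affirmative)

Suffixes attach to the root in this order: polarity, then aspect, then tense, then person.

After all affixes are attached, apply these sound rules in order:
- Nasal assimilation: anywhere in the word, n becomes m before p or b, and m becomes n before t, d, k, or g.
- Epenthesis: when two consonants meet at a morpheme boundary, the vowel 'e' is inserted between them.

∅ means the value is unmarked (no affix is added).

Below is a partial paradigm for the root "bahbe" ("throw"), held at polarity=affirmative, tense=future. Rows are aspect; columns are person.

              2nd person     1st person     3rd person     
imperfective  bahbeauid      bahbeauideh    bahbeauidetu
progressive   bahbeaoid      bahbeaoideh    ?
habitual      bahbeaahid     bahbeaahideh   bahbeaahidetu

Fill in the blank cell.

Attach polarity affirmative -a → bahbea.
Attach aspect progressive -o → bahbeao.
Attach tense future -id → bahbeaoid.
Attach person 3rd person -tu (after consonant 'd') → bahbeaoidtu.
Nasal assimilation: no change.
Apply epenthesis: bahbeaoidtu → bahbeaoidetu.

bahbeaoidetu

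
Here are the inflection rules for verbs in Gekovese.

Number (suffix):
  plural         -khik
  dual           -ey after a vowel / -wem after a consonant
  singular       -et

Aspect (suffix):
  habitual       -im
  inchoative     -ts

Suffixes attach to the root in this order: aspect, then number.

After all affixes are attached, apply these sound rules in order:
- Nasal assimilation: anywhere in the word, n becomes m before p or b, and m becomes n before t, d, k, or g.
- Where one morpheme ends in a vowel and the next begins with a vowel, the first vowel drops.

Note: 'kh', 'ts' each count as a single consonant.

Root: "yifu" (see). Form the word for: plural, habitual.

Attach aspect habitual -im → yifuim.
Attach number plural -khik → yifuimkhik.
Nasal assimilation: no change.
Apply vowel deletion: yifuimkhik → yifimkhik.

yifimkhik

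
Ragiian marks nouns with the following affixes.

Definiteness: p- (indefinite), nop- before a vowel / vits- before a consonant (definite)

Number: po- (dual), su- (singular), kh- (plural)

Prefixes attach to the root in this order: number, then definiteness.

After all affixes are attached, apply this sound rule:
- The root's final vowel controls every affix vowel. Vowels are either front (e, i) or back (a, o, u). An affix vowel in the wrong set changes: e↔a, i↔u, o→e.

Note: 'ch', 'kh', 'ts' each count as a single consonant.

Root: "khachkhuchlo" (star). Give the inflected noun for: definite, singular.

vutssukhachkhuchlo

Attach number singular su- → sukhachkhuchlo.
Attach definiteness definite vits- (before consonant 's') → vitssukhachkhuchlo.
Apply vowel harmony: vitssukhachkhuchlo → vutssukhachkhuchlo.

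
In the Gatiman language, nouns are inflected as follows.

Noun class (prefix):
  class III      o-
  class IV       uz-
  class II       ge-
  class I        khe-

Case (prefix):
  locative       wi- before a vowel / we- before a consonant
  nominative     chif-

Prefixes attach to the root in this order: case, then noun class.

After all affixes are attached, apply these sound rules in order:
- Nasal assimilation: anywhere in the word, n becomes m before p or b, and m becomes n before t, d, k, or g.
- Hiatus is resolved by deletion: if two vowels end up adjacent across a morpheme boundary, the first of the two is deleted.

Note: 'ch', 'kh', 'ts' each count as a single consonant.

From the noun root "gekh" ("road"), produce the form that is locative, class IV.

Attach case locative we- (before consonant 'g') → wegekh.
Attach noun class class IV uz- → uzwegekh.
Nasal assimilation: no change.
Vowel deletion: no change.

uzwegekh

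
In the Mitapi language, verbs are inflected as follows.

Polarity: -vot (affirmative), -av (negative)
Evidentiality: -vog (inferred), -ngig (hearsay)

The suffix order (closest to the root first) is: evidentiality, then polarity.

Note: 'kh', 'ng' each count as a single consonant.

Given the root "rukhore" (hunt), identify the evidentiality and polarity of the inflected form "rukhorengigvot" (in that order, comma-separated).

Segment: rukhore-ngig-vot.
evidentiality: -ngig → hearsay.
polarity: -vot → affirmative.

hearsay, affirmative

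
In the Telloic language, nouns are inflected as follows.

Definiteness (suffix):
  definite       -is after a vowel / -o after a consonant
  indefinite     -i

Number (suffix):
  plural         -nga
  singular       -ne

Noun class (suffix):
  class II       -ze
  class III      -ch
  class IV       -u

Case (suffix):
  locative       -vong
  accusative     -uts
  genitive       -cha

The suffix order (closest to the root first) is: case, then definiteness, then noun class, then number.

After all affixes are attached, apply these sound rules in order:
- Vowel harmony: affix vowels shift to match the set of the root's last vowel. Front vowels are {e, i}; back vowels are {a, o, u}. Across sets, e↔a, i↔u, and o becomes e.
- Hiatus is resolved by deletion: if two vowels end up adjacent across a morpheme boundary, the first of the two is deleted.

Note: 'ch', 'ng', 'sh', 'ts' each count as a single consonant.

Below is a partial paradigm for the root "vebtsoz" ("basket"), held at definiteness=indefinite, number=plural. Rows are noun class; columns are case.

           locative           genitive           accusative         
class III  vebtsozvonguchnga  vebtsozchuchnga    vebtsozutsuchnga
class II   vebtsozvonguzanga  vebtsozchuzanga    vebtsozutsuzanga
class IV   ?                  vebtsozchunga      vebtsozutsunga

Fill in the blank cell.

Attach case locative -vong → vebtsozvong.
Attach definiteness indefinite -i → vebtsozvongi.
Attach noun class class IV -u → vebtsozvongiu.
Attach number plural -nga → vebtsozvongiunga.
Apply vowel harmony: vebtsozvongiunga → vebtsozvonguunga.
Apply vowel deletion: vebtsozvonguunga → vebtsozvongunga.

vebtsozvongunga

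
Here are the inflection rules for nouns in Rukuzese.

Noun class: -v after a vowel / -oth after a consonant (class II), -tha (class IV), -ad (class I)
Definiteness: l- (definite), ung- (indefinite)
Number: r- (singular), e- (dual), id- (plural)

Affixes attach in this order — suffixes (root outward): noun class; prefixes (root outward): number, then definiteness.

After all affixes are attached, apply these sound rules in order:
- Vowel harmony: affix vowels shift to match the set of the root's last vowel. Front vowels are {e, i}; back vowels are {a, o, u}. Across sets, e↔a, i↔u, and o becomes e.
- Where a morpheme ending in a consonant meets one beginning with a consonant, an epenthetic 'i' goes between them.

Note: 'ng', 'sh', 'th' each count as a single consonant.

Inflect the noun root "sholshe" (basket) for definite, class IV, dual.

lesholshethe

Attach number dual e- → esholshe.
Attach definiteness definite l- → lesholshe.
Attach noun class class IV -tha → lesholshetha.
Apply vowel harmony: lesholshetha → lesholshethe.
Epenthesis: no change.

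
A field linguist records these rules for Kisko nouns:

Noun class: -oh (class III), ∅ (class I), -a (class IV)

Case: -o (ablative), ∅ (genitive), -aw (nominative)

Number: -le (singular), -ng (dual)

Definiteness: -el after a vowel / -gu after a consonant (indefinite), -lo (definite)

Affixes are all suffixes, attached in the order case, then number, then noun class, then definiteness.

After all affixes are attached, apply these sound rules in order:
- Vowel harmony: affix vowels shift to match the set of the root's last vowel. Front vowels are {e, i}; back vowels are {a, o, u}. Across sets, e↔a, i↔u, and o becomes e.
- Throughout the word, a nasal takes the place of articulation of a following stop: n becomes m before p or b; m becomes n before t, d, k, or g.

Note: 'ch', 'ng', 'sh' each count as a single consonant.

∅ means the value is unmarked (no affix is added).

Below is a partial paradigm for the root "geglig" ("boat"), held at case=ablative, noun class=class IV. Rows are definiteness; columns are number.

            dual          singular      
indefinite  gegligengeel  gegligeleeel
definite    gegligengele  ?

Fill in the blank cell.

gegligeleele

Attach case ablative -o → gegligo.
Attach number singular -le → gegligole.
Attach noun class class IV -a → gegligolea.
Attach definiteness definite -lo → gegligolealo.
Apply vowel harmony: gegligolealo → gegligeleele.
Nasal assimilation: no change.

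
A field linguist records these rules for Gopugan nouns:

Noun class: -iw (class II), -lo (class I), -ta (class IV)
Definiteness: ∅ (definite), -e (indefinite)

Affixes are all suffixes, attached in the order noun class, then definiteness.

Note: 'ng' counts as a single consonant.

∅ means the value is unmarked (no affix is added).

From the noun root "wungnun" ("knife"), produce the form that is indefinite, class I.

wungnunloe

Attach noun class class I -lo → wungnunlo.
Attach definiteness indefinite -e → wungnunloe.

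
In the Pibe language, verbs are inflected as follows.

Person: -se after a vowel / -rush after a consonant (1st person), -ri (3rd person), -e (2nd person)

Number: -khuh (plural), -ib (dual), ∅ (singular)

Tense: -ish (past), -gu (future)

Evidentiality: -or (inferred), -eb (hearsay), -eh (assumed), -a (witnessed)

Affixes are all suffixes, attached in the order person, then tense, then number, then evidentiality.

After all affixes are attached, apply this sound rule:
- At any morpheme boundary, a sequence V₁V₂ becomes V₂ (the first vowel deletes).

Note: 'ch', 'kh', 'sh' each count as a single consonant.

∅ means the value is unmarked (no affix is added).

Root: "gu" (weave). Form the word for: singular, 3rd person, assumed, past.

gurisheh

Attach person 3rd person -ri → guri.
Attach tense past -ish → guriish.
number = singular: zero marking, form stays guriish.
Attach evidentiality assumed -eh → guriisheh.
Apply vowel deletion: guriisheh → gurisheh.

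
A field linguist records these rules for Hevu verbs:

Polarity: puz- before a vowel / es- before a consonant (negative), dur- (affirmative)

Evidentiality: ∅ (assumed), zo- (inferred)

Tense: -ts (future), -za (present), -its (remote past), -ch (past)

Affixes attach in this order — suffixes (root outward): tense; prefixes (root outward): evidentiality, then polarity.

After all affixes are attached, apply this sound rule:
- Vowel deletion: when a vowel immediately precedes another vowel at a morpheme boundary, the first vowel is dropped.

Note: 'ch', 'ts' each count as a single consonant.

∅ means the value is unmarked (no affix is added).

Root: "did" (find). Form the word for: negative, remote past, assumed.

evidentiality = assumed: zero marking, form stays did.
Attach tense remote past -its → didits.
Attach polarity negative es- (before consonant 'd') → esdidits.
Vowel deletion: no change.

esdidits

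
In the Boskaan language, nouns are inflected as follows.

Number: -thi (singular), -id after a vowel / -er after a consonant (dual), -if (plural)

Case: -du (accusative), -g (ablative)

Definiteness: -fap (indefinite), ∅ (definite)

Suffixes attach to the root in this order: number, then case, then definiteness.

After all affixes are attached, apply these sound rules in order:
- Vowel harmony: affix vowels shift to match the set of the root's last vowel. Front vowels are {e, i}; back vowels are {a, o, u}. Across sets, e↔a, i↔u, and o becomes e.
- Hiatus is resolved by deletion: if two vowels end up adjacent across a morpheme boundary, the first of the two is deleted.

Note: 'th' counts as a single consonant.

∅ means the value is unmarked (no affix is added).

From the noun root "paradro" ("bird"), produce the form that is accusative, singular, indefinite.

Attach number singular -thi → paradrothi.
Attach case accusative -du → paradrothidu.
Attach definiteness indefinite -fap → paradrothidufap.
Apply vowel harmony: paradrothidufap → paradrothudufap.
Vowel deletion: no change.

paradrothudufap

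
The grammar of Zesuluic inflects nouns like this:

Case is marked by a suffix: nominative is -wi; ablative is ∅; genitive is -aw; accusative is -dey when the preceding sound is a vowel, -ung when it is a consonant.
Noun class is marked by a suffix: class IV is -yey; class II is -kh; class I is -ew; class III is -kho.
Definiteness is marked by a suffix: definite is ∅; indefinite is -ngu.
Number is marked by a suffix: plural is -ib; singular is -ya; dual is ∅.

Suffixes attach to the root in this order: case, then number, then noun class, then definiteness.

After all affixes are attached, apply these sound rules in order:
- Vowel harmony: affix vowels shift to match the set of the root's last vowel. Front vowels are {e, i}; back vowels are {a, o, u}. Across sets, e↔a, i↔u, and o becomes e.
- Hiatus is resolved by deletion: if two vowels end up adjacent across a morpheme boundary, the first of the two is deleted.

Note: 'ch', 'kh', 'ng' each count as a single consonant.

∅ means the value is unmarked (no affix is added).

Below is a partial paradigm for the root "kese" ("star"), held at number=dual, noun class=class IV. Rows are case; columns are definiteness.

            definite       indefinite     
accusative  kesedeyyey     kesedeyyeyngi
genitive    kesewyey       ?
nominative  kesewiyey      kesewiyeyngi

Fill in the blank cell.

kesewyeyngi

Attach case genitive -aw → keseaw.
number = dual: zero marking, form stays keseaw.
Attach noun class class IV -yey → keseawyey.
Attach definiteness indefinite -ngu → keseawyeyngu.
Apply vowel harmony: keseawyeyngu → keseewyeyngi.
Apply vowel deletion: keseewyeyngi → kesewyeyngi.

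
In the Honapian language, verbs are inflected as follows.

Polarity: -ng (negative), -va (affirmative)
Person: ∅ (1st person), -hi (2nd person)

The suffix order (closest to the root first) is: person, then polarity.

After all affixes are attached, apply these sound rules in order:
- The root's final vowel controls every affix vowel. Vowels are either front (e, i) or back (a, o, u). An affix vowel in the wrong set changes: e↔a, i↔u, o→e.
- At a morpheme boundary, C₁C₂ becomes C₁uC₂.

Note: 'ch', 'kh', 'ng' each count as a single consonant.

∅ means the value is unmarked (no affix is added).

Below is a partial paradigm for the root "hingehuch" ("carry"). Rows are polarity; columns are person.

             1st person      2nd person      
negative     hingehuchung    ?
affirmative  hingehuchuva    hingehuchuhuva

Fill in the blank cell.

Attach person 2nd person -hi → hingehuchhi.
Attach polarity negative -ng → hingehuchhing.
Apply vowel harmony: hingehuchhing → hingehuchhung.
Apply epenthesis: hingehuchhung → hingehuchuhung.

hingehuchuhung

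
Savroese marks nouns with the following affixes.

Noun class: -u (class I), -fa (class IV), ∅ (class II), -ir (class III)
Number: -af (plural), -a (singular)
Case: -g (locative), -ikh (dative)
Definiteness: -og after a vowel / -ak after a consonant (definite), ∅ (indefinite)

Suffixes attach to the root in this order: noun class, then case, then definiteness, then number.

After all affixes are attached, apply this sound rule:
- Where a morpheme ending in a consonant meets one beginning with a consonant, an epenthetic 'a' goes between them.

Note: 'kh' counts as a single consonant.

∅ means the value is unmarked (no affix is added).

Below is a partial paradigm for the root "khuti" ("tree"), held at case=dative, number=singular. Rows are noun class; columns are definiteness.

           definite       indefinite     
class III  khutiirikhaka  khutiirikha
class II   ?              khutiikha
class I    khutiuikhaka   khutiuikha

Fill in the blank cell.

noun class = class II: zero marking, form stays khuti.
Attach case dative -ikh → khutiikh.
Attach definiteness definite -ak (after consonant 'kh') → khutiikhak.
Attach number singular -a → khutiikhaka.
Epenthesis: no change.

khutiikhaka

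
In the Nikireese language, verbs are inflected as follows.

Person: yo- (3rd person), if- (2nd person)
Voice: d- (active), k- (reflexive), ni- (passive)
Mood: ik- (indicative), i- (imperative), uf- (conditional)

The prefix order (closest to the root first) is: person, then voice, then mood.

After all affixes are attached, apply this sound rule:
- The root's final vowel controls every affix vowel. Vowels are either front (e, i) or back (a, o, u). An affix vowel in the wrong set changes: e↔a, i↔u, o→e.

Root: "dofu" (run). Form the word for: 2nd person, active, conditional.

ufdufdofu

Attach person 2nd person if- → ifdofu.
Attach voice active d- → difdofu.
Attach mood conditional uf- → ufdifdofu.
Apply vowel harmony: ufdifdofu → ufdufdofu.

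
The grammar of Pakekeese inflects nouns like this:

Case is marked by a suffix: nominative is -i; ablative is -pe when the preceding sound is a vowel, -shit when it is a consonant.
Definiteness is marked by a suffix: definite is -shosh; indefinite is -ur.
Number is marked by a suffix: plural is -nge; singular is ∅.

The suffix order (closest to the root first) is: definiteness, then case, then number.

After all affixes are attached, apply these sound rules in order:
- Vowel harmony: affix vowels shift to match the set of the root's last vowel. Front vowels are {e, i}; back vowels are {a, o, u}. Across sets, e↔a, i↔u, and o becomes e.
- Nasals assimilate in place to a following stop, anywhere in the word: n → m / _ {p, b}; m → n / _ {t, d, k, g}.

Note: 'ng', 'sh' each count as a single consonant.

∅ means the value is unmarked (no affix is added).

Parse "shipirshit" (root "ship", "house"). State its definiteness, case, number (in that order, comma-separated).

Segment: ship-ur-shit.
definiteness: -ur → indefinite.
case: -pe/shit → ablative.
number: ∅ → singular.

indefinite, ablative, singular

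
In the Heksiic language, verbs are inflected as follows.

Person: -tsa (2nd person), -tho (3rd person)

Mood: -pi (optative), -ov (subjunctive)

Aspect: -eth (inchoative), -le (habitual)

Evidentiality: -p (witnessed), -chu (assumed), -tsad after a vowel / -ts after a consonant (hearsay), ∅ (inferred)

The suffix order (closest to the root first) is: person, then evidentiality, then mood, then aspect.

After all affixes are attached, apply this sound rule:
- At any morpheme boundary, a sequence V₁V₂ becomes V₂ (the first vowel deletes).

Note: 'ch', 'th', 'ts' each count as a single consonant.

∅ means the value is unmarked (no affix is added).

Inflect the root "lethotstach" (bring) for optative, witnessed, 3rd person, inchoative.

lethotstachthoppeth

Attach person 3rd person -tho → lethotstachtho.
Attach evidentiality witnessed -p → lethotstachthop.
Attach mood optative -pi → lethotstachthoppi.
Attach aspect inchoative -eth → lethotstachthoppieth.
Apply vowel deletion: lethotstachthoppieth → lethotstachthoppeth.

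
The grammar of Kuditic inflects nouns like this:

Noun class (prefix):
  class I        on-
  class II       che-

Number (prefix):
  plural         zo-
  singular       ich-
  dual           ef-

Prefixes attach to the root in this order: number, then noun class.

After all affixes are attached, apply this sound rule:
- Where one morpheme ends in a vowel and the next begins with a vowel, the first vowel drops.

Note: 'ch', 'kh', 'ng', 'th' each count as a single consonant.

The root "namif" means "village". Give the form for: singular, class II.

chichnamif

Attach number singular ich- → ichnamif.
Attach noun class class II che- → cheichnamif.
Apply vowel deletion: cheichnamif → chichnamif.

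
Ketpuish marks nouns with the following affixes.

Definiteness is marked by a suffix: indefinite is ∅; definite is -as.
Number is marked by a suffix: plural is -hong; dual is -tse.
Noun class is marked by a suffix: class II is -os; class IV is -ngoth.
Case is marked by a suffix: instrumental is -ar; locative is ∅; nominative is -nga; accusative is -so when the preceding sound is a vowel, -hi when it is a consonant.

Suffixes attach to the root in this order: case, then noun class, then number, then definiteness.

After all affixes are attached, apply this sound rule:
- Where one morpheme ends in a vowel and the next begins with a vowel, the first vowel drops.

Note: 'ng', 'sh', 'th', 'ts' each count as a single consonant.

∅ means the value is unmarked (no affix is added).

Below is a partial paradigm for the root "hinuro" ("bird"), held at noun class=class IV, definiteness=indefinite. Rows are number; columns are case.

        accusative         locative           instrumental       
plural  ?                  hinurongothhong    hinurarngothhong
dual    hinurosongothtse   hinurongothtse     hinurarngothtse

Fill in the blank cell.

hinurosongothhong

Attach case accusative -so (after vowel 'o') → hinuroso.
Attach noun class class IV -ngoth → hinurosongoth.
Attach number plural -hong → hinurosongothhong.
definiteness = indefinite: zero marking, form stays hinurosongothhong.
Vowel deletion: no change.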